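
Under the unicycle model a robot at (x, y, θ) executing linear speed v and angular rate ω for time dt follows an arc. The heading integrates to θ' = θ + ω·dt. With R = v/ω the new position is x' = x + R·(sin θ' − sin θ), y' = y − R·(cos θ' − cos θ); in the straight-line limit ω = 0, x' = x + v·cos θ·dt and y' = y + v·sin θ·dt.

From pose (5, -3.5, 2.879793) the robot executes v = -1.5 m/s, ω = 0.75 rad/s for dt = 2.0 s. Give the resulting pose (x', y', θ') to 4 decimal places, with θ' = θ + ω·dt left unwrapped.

θ' = 2.8798 + 0.75·2.0 = 4.3798
R = v/ω = -1.5/0.75 = -2.0000
x' = 5 + -2.0000·(sin 4.3798 − sin 2.8798) = 7.4080
y' = -3.5 − -2.0000·(cos 4.3798 − cos 2.8798) = -2.2211

(7.4080, -2.2211, 4.3798)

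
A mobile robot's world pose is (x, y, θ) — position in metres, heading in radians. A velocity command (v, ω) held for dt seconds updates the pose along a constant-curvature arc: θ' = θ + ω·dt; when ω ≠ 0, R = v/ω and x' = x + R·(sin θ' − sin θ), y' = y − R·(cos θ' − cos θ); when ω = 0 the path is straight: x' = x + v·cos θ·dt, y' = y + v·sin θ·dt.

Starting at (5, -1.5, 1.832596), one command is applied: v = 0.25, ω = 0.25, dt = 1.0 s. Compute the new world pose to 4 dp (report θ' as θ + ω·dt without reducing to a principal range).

(4.9059, -1.2691, 2.0826)

θ' = 1.8326 + 0.25·1.0 = 2.0826
R = v/ω = 0.25/0.25 = 1.0000
x' = 5 + 1.0000·(sin 2.0826 − sin 1.8326) = 4.9059
y' = -1.5 − 1.0000·(cos 2.0826 − cos 1.8326) = -1.2691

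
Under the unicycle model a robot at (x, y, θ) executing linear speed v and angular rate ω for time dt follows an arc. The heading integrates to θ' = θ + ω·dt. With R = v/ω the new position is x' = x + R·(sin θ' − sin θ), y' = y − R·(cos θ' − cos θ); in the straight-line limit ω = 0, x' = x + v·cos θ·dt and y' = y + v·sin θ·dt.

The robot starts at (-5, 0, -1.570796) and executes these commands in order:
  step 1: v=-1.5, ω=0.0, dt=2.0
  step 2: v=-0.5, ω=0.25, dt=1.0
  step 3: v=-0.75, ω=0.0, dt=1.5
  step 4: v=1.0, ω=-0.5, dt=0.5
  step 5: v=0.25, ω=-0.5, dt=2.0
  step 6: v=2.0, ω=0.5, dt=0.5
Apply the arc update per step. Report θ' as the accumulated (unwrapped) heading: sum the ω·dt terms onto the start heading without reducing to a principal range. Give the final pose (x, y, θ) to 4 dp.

step 1: θ'=-1.5708 (straight) → pose (-5.0000, 3.0000, -1.5708)
step 2: θ'=-1.3208 (R=-2.0000) → pose (-5.0622, 3.4948, -1.3208)
step 3: θ'=-1.3208 (straight) → pose (-5.3405, 4.5848, -1.3208)
step 4: θ'=-1.5708 (R=-2.0000) → pose (-5.2783, 4.0900, -1.5708)
step 5: θ'=-2.5708 (R=-0.5000) → pose (-5.5082, 3.6693, -2.5708)
step 6: θ'=-2.3208 (R=4.0000) → pose (-6.2737, 3.0300, -2.3208)

(-6.2737, 3.0300, -2.3208)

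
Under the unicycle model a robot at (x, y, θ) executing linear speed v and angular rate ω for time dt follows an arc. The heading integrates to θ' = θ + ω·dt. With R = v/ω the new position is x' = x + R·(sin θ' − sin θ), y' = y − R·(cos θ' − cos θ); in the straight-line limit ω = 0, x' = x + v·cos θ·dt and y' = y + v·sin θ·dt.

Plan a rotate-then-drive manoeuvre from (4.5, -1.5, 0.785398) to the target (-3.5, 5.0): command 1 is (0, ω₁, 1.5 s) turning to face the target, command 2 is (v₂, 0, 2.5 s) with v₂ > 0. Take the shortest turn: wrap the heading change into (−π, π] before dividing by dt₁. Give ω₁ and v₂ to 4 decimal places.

heading to target = atan2(5−-1.5, -3.5−4.5) = 2.4593
Δθ = wrap(2.4593 − 0.7854) = 1.6739; ω₁ = Δθ/dt₁ = 1.1159
distance = √((-3.5−4.5)² + (5−-1.5)²) = 10.3078; v₂ = distance/dt₂ = 4.1231

ω₁ = 1.1159, v₂ = 4.1231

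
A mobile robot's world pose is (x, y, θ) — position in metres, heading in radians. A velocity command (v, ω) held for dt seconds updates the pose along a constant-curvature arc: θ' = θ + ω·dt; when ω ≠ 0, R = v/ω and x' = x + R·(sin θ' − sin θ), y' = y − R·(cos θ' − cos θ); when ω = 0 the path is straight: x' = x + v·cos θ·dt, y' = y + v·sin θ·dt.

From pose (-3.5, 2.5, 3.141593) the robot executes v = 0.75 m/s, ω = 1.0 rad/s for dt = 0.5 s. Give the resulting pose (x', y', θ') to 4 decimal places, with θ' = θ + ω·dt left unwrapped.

(-3.8596, 2.4082, 3.6416)

θ' = 3.1416 + 1.0·0.5 = 3.6416
R = v/ω = 0.75/1.0 = 0.7500
x' = -3.5 + 0.7500·(sin 3.6416 − sin 3.1416) = -3.8596
y' = 2.5 − 0.7500·(cos 3.6416 − cos 3.1416) = 2.4082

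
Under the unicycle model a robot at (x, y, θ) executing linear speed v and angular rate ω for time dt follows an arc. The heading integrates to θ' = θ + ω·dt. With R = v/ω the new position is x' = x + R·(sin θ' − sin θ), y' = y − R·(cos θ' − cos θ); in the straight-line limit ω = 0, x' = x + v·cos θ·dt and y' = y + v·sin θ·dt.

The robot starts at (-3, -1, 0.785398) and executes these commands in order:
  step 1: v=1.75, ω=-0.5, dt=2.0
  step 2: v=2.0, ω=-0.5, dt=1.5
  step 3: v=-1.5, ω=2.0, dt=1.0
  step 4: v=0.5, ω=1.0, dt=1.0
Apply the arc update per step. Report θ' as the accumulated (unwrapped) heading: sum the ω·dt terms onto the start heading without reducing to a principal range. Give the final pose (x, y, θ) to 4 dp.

step 1: θ'=-0.2146 (R=-3.5000) → pose (0.2202, -0.0552, -0.2146)
step 2: θ'=-0.9646 (R=-4.0000) → pose (2.6557, -1.6844, -0.9646)
step 3: θ'=1.0354 (R=-0.7500) → pose (1.3943, -1.7291, 1.0354)
step 4: θ'=2.0354 (R=0.5000) → pose (1.4112, -1.2500, 2.0354)

(1.4112, -1.2500, 2.0354)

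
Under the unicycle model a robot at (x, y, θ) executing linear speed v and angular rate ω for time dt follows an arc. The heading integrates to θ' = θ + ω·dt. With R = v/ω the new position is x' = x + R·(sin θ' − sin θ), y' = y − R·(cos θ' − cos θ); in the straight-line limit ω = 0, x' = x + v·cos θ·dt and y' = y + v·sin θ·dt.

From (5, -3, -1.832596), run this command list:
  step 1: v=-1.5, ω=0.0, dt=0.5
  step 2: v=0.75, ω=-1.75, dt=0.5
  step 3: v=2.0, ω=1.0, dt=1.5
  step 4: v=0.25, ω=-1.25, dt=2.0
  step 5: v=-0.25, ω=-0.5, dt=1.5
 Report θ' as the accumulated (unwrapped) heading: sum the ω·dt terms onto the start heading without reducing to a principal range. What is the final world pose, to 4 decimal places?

step 1: θ'=-1.8326 (straight) → pose (5.1941, -2.2756, -1.8326)
step 2: θ'=-2.7076 (R=-0.4286) → pose (4.9604, -2.5535, -2.7076)
step 3: θ'=-1.2076 (R=2.0000) → pose (3.9318, -5.0786, -1.2076)
step 4: θ'=-3.7076 (R=-0.2000) → pose (3.6376, -5.3185, -3.7076)
step 5: θ'=-4.4576 (R=0.5000) → pose (3.8534, -5.6145, -4.4576)

(3.8534, -5.6145, -4.4576)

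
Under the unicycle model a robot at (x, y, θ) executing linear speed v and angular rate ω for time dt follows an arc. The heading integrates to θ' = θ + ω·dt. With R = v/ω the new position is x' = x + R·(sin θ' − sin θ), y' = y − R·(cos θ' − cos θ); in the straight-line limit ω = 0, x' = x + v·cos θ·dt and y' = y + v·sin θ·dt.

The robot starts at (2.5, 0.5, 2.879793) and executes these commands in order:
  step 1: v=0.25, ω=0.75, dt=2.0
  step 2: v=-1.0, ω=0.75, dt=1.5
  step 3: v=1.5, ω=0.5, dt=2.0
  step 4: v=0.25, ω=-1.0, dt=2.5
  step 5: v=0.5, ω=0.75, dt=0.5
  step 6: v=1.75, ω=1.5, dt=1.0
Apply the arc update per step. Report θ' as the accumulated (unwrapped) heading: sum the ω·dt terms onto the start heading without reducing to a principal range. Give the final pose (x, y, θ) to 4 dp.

(5.3066, -1.1949, 5.8798)

step 1: θ'=4.3798 (R=0.3333) → pose (2.0987, 0.2869, 4.3798)
step 2: θ'=5.5048 (R=-1.3333) → pose (1.7746, 1.6716, 5.5048)
step 3: θ'=6.5048 (R=3.0000) → pose (4.5404, 0.8811, 6.5048)
step 4: θ'=4.0048 (R=-0.2500) → pose (4.7853, 0.4747, 4.0048)
step 5: θ'=4.3798 (R=0.6667) → pose (4.6618, 0.2590, 4.3798)
step 6: θ'=5.8798 (R=1.1667) → pose (5.3066, -1.1949, 5.8798)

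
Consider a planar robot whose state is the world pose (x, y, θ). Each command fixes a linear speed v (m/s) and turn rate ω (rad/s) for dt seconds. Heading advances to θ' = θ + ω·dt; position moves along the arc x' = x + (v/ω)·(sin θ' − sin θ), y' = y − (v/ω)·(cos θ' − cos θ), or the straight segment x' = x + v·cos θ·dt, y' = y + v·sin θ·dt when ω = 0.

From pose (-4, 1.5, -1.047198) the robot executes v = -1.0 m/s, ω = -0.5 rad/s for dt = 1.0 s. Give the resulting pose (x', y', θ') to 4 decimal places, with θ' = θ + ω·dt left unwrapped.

θ' = -1.0472 + -0.5·1.0 = -1.5472
R = v/ω = -1.0/-0.5 = 2.0000
x' = -4 + 2.0000·(sin -1.5472 − sin -1.0472) = -4.2674
y' = 1.5 − 2.0000·(cos -1.5472 − cos -1.0472) = 2.4528

(-4.2674, 2.4528, -1.5472)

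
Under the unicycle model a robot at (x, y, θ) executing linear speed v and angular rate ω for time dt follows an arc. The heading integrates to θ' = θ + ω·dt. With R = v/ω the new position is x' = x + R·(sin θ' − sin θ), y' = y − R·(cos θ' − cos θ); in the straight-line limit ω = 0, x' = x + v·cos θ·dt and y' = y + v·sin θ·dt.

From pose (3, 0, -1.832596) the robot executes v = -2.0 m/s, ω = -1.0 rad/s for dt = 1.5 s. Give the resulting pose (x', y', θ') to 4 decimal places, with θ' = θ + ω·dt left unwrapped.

(5.3115, 1.4460, -3.3326)

θ' = -1.8326 + -1.0·1.5 = -3.3326
R = v/ω = -2.0/-1.0 = 2.0000
x' = 3 + 2.0000·(sin -3.3326 − sin -1.8326) = 5.3115
y' = 0 − 2.0000·(cos -3.3326 − cos -1.8326) = 1.4460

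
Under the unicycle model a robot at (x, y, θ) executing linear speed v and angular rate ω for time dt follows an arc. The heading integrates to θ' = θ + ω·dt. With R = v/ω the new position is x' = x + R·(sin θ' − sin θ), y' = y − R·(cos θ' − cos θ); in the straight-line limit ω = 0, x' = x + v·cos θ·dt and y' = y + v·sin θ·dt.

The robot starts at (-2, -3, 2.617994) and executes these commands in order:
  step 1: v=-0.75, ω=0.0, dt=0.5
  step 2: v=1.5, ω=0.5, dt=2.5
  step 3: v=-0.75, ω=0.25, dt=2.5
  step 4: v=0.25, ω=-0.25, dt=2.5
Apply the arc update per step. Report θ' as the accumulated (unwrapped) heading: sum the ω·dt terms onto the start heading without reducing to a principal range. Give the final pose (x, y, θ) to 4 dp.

(-4.5441, -2.4830, 3.8680)

step 1: θ'=2.6180 (straight) → pose (-1.6752, -3.1875, 2.6180)
step 2: θ'=3.8680 (R=3.0000) → pose (-5.1678, -3.5429, 3.8680)
step 3: θ'=4.4930 (R=-3.0000) → pose (-4.2323, -1.9531, 4.4930)
step 4: θ'=3.8680 (R=-1.0000) → pose (-4.5441, -2.4830, 3.8680)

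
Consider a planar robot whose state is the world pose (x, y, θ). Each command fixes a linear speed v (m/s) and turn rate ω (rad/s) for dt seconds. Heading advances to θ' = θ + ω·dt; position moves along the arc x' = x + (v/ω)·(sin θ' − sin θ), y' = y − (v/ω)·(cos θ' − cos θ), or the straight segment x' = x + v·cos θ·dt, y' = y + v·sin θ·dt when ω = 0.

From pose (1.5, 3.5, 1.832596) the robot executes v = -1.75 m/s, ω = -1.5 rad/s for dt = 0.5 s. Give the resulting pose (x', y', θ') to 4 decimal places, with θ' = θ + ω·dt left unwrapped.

(1.4035, 2.6508, 1.0826)

θ' = 1.8326 + -1.5·0.5 = 1.0826
R = v/ω = -1.75/-1.5 = 1.1667
x' = 1.5 + 1.1667·(sin 1.0826 − sin 1.8326) = 1.4035
y' = 3.5 − 1.1667·(cos 1.0826 − cos 1.8326) = 2.6508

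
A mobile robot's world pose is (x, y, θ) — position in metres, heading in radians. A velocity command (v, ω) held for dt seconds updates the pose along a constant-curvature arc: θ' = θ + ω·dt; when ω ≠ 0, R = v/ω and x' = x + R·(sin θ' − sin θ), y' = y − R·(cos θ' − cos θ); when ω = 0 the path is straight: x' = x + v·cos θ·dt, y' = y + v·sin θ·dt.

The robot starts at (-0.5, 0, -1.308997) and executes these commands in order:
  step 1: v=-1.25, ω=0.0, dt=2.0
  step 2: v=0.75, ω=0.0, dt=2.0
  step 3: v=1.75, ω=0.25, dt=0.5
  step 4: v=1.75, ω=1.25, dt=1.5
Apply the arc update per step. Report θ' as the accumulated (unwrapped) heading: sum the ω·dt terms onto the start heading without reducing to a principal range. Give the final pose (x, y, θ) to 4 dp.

(1.7086, -0.4137, 0.6910)

step 1: θ'=-1.3090 (straight) → pose (-1.1470, 2.4148, -1.3090)
step 2: θ'=-1.3090 (straight) → pose (-0.7588, 0.9659, -1.3090)
step 3: θ'=-1.1840 (R=7.0000) → pose (-0.4802, 0.1371, -1.1840)
step 4: θ'=0.6910 (R=1.4000) → pose (1.7086, -0.4137, 0.6910)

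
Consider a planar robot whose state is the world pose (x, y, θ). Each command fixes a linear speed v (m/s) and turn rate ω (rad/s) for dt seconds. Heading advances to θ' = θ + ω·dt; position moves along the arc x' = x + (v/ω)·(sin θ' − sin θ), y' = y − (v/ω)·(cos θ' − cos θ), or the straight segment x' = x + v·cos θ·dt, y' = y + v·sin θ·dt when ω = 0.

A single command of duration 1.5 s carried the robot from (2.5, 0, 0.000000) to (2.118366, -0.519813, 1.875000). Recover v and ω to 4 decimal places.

Δθ = 1.875000 − 0.000000 = 1.875000
ω = Δθ/dt = 1.875000/1.5 = 1.2500
R = −Δy/(cos θ' − cos θ) = -0.4000
v = R·ω = -0.4000·1.2500 = -0.5000

v = -0.5000, ω = 1.2500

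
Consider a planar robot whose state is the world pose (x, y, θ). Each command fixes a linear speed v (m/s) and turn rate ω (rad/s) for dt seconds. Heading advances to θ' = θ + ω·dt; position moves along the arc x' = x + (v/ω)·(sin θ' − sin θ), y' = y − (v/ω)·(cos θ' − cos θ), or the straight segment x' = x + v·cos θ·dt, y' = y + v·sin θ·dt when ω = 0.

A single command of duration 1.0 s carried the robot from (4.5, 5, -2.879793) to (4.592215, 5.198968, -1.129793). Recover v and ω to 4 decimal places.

v = -0.2500, ω = 1.7500

Δθ = -1.129793 − -2.879793 = 1.750000
ω = Δθ/dt = 1.750000/1.0 = 1.7500
R = −Δy/(cos θ' − cos θ) = -0.1429
v = R·ω = -0.1429·1.7500 = -0.2500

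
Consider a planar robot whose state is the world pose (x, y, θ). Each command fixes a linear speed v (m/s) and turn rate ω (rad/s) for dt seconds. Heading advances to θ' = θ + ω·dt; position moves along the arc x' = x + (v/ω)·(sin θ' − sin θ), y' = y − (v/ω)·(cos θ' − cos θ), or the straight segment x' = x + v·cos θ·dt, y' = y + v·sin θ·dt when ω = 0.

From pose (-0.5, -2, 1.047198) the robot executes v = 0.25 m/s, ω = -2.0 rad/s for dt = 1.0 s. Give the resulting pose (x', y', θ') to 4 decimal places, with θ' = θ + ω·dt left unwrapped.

(-0.2899, -1.9901, -0.9528)

θ' = 1.0472 + -2.0·1.0 = -0.9528
R = v/ω = 0.25/-2.0 = -0.1250
x' = -0.5 + -0.1250·(sin -0.9528 − sin 1.0472) = -0.2899
y' = -2 − -0.1250·(cos -0.9528 − cos 1.0472) = -1.9901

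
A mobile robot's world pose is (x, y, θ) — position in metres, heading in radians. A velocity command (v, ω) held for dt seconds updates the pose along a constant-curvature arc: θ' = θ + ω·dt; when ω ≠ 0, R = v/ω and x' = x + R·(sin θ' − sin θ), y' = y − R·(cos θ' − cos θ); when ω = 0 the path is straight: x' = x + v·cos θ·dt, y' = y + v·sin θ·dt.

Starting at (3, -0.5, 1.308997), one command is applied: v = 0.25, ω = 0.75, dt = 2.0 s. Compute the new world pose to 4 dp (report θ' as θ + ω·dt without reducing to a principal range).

θ' = 1.3090 + 0.75·2.0 = 2.8090
R = v/ω = 0.25/0.75 = 0.3333
x' = 3 + 0.3333·(sin 2.8090 − sin 1.3090) = 2.7869
y' = -0.5 − 0.3333·(cos 2.8090 − cos 1.3090) = -0.0987

(2.7869, -0.0987, 2.8090)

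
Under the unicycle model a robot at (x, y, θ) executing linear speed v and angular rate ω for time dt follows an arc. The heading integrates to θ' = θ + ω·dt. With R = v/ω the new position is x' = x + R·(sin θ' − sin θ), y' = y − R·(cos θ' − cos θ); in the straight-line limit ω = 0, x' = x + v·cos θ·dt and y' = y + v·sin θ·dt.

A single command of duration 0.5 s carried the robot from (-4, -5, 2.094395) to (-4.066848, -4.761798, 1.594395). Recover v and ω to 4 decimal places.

v = 0.5000, ω = -1.0000

Δθ = 1.594395 − 2.094395 = -0.500000
ω = Δθ/dt = -0.500000/0.5 = -1.0000
R = −Δy/(cos θ' − cos θ) = -0.5000
v = R·ω = -0.5000·-1.0000 = 0.5000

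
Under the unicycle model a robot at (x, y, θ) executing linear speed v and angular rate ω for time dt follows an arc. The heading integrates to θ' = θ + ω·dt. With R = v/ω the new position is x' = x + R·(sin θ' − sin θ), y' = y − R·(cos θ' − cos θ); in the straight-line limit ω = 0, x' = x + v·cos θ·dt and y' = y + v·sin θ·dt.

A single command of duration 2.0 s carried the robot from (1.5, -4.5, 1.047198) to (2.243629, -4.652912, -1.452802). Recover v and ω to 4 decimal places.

Δθ = -1.452802 − 1.047198 = -2.500000
ω = Δθ/dt = -2.500000/2.0 = -1.2500
R = Δx/(sin θ' − sin θ) = -0.4000
v = R·ω = -0.4000·-1.2500 = 0.5000

v = 0.5000, ω = -1.2500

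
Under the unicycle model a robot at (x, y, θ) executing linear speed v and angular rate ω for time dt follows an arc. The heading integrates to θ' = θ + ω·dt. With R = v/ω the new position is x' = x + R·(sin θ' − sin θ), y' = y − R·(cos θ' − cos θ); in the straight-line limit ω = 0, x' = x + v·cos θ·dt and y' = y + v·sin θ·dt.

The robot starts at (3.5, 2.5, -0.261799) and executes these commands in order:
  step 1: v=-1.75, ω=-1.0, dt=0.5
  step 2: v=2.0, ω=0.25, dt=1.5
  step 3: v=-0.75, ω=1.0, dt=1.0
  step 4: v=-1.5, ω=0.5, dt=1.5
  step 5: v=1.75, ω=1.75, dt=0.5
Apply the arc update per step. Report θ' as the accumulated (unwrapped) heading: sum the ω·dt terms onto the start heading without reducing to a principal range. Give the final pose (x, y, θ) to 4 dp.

step 1: θ'=-0.7618 (R=1.7500) → pose (2.7450, 2.9241, -0.7618)
step 2: θ'=-0.3868 (R=8.0000) → pose (5.2490, 1.3039, -0.3868)
step 3: θ'=0.6132 (R=-0.7500) → pose (4.5345, 1.2226, 0.6132)
step 4: θ'=1.3632 (R=-3.0000) → pose (3.3254, -0.6125, 1.3632)
step 5: θ'=2.2382 (R=1.0000) → pose (3.1323, 0.2126, 2.2382)

(3.1323, 0.2126, 2.2382)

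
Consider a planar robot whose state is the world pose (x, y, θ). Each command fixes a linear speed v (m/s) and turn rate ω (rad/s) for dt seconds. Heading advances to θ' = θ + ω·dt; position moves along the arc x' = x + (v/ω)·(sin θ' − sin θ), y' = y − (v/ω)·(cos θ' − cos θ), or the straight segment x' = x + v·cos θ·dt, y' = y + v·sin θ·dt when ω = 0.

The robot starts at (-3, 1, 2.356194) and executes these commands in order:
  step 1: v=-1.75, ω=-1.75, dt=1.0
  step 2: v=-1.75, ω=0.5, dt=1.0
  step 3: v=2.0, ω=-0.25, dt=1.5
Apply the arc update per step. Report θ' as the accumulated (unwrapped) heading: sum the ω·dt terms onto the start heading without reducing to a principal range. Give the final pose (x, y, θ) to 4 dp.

(-2.4623, 0.5334, 0.7312)

step 1: θ'=0.6062 (R=1.0000) → pose (-3.1374, -0.5289, 0.6062)
step 2: θ'=1.1062 (R=-3.5000) → pose (-4.2723, -1.8371, 1.1062)
step 3: θ'=0.7312 (R=-8.0000) → pose (-2.4623, 0.5334, 0.7312)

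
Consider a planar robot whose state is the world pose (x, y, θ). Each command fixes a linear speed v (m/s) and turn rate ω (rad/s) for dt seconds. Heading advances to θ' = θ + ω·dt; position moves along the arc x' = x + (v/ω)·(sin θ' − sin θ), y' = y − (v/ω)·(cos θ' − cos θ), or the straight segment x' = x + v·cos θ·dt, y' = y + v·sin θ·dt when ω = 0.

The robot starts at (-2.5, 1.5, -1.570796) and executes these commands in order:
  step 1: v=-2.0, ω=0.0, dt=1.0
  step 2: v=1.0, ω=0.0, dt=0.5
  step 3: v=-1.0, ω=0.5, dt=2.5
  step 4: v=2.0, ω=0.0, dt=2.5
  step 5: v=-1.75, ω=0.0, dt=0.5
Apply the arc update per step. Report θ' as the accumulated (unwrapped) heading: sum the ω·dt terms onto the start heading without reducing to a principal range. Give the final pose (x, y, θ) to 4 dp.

(0.0452, 3.5973, -0.3208)

step 1: θ'=-1.5708 (straight) → pose (-2.5000, 3.5000, -1.5708)
step 2: θ'=-1.5708 (straight) → pose (-2.5000, 3.0000, -1.5708)
step 3: θ'=-0.3208 (R=-2.0000) → pose (-3.8694, 4.8980, -0.3208)
step 4: θ'=-0.3208 (straight) → pose (0.8756, 3.3214, -0.3208)
step 5: θ'=-0.3208 (straight) → pose (0.0452, 3.5973, -0.3208)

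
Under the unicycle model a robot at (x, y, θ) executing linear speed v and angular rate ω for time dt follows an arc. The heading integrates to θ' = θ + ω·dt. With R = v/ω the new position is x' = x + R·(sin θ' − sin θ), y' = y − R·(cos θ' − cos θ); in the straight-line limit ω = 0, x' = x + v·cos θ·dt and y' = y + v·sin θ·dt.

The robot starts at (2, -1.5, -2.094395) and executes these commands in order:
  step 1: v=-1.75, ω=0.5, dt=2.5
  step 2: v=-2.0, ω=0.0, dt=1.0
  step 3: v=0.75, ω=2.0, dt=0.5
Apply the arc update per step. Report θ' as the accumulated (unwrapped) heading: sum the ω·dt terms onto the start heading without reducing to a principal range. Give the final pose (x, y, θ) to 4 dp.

(0.5955, 3.9484, 0.1556)

step 1: θ'=-0.8444 (R=-3.5000) → pose (1.5854, 2.5746, -0.8444)
step 2: θ'=-0.8444 (straight) → pose (0.2570, 4.0698, -0.8444)
step 3: θ'=0.1556 (R=0.3750) → pose (0.5955, 3.9484, 0.1556)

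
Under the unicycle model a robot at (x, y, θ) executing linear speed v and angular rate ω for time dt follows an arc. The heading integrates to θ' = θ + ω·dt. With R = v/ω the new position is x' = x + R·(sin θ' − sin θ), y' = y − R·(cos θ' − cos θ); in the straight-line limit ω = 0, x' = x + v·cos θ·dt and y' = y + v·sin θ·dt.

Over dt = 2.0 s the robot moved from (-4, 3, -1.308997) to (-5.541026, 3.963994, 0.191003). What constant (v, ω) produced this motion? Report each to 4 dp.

v = -1.0000, ω = 0.7500

Δθ = 0.191003 − -1.308997 = 1.500000
ω = Δθ/dt = 1.500000/2.0 = 0.7500
R = Δx/(sin θ' − sin θ) = -1.3333
v = R·ω = -1.3333·0.7500 = -1.0000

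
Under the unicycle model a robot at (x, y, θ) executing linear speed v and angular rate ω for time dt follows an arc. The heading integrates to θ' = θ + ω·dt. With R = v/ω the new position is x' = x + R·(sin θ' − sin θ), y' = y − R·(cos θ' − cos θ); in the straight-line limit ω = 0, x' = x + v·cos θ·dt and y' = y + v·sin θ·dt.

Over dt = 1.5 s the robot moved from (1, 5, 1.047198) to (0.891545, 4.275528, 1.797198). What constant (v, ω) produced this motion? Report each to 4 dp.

Δθ = 1.797198 − 1.047198 = 0.750000
ω = Δθ/dt = 0.750000/1.5 = 0.5000
R = −Δy/(cos θ' − cos θ) = -1.0000
v = R·ω = -1.0000·0.5000 = -0.5000

v = -0.5000, ω = 0.5000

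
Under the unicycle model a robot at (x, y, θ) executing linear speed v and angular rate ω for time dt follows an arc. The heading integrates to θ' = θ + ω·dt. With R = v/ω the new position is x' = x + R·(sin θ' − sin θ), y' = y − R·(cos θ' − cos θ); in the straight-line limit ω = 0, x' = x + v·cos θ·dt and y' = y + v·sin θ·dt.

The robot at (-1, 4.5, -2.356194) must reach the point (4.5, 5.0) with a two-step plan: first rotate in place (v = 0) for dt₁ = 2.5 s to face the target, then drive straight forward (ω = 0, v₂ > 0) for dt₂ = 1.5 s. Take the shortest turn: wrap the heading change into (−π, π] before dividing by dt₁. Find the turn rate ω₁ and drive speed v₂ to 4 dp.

ω₁ = 0.9787, v₂ = 3.6818

heading to target = atan2(5−4.5, 4.5−-1) = 0.0907
Δθ = wrap(0.0907 − -2.3562) = 2.4469; ω₁ = Δθ/dt₁ = 0.9787
distance = √((4.5−-1)² + (5−4.5)²) = 5.5227; v₂ = distance/dt₂ = 3.6818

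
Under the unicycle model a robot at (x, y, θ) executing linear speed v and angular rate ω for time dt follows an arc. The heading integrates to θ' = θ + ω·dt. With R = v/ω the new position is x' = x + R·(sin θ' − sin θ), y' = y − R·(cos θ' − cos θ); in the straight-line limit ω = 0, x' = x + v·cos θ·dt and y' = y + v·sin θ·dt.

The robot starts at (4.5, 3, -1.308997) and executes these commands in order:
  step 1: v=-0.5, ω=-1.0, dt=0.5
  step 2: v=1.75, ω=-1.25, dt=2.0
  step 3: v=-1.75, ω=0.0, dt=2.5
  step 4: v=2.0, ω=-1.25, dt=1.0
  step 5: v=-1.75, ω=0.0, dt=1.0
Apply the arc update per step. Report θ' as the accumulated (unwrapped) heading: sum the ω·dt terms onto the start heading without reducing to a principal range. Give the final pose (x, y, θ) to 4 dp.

(2.6671, -0.3286, -5.5590)

step 1: θ'=-1.8090 (R=0.5000) → pose (4.4971, 3.2474, -1.8090)
step 2: θ'=-4.3090 (R=-1.4000) → pose (1.8490, 3.0282, -4.3090)
step 3: θ'=-4.3090 (straight) → pose (3.5663, -0.9957, -4.3090)
step 4: θ'=-5.5590 (R=-1.6000) → pose (3.9779, 0.8309, -5.5590)
step 5: θ'=-5.5590 (straight) → pose (2.6671, -0.3286, -5.5590)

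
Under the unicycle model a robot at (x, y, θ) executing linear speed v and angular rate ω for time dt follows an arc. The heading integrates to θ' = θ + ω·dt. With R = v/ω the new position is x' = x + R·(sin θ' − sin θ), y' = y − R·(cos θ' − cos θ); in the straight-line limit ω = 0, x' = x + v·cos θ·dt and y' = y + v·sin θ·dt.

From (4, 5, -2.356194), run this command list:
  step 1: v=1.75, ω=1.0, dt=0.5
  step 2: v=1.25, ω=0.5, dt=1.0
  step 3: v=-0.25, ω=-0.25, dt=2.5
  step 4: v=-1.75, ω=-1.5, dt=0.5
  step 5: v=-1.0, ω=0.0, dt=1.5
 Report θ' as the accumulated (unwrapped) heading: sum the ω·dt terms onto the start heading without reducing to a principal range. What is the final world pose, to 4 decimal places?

(5.5543, 4.8337, -2.7312)

step 1: θ'=-1.8562 (R=1.7500) → pose (3.5582, 4.2553, -1.8562)
step 2: θ'=-1.3562 (R=2.5000) → pose (3.5144, 3.0190, -1.3562)
step 3: θ'=-1.9812 (R=1.0000) → pose (3.5745, 3.6309, -1.9812)
step 4: θ'=-2.7312 (R=1.1667) → pose (4.1789, 4.2353, -2.7312)
step 5: θ'=-2.7312 (straight) → pose (5.5543, 4.8337, -2.7312)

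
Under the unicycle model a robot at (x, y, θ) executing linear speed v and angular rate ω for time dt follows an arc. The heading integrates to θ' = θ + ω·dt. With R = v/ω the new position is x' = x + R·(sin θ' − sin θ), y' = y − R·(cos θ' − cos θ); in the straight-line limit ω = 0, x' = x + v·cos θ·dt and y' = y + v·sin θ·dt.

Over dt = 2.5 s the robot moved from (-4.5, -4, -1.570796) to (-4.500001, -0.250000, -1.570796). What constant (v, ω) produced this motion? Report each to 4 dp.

Δθ = -1.570796 − -1.570796 = 0.000000
ω = Δθ/dt = 0.000000/2.5 = 0.0000
ω = 0 → v = (Δx·cos θ + Δy·sin θ)/dt = -1.5000

v = -1.5000, ω = 0.0000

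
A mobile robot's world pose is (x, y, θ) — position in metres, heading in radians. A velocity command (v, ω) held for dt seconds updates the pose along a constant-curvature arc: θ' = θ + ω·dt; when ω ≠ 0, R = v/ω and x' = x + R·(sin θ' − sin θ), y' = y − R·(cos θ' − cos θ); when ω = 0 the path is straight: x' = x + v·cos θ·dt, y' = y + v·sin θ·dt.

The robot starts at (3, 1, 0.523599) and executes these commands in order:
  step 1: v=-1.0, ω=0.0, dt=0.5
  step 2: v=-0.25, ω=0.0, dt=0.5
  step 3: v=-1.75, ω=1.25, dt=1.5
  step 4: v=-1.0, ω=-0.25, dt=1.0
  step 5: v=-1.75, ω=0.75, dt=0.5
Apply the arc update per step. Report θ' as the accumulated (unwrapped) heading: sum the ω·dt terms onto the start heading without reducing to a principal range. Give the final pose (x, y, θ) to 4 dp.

(3.4589, -2.9443, 2.5236)

step 1: θ'=0.5236 (straight) → pose (2.5670, 0.7500, 0.5236)
step 2: θ'=0.5236 (straight) → pose (2.4587, 0.6875, 0.5236)
step 3: θ'=2.3986 (R=-1.4000) → pose (2.2116, -1.5560, 2.3986)
step 4: θ'=2.1486 (R=4.0000) → pose (2.8563, -2.3170, 2.1486)
step 5: θ'=2.5236 (R=-2.3333) → pose (3.4589, -2.9443, 2.5236)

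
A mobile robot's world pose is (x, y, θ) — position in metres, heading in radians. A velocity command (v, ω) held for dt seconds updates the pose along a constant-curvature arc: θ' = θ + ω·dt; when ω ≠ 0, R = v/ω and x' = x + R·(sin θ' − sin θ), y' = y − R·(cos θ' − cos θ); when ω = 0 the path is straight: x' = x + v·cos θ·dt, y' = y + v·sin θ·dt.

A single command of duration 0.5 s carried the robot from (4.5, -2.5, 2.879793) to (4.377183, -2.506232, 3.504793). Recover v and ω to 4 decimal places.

v = 0.2500, ω = 1.2500

Δθ = 3.504793 − 2.879793 = 0.625000
ω = Δθ/dt = 0.625000/0.5 = 1.2500
R = Δx/(sin θ' − sin θ) = 0.2000
v = R·ω = 0.2000·1.2500 = 0.2500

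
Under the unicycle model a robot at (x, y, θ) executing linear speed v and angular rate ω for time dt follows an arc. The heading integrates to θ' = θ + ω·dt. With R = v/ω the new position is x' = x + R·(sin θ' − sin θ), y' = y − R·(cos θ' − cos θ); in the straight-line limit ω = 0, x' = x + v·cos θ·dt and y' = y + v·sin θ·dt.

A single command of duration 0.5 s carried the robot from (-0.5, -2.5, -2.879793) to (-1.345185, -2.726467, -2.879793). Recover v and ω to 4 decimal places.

v = 1.7500, ω = 0.0000

Δθ = -2.879793 − -2.879793 = 0.000000
ω = Δθ/dt = 0.000000/0.5 = 0.0000
ω = 0 → v = (Δx·cos θ + Δy·sin θ)/dt = 1.7500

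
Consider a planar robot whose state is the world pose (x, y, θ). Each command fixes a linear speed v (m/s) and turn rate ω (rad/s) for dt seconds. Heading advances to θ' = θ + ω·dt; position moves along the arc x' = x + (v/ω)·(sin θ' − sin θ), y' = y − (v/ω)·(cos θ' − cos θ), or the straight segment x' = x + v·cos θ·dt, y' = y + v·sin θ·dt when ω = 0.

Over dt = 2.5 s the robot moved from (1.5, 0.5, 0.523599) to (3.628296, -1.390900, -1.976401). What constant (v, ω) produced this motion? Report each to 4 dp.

Δθ = -1.976401 − 0.523599 = -2.500000
ω = Δθ/dt = -2.500000/2.5 = -1.0000
R = Δx/(sin θ' − sin θ) = -1.5000
v = R·ω = -1.5000·-1.0000 = 1.5000

v = 1.5000, ω = -1.0000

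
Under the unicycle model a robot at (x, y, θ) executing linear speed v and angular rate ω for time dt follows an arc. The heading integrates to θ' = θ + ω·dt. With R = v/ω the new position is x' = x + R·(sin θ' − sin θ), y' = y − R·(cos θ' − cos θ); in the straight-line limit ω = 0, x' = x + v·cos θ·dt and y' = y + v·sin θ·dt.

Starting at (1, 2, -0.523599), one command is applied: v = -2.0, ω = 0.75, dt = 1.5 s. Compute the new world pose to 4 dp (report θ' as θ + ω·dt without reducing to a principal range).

(-1.8421, 1.8894, 0.6014)

θ' = -0.5236 + 0.75·1.5 = 0.6014
R = v/ω = -2.0/0.75 = -2.6667
x' = 1 + -2.6667·(sin 0.6014 − sin -0.5236) = -1.8421
y' = 2 − -2.6667·(cos 0.6014 − cos -0.5236) = 1.8894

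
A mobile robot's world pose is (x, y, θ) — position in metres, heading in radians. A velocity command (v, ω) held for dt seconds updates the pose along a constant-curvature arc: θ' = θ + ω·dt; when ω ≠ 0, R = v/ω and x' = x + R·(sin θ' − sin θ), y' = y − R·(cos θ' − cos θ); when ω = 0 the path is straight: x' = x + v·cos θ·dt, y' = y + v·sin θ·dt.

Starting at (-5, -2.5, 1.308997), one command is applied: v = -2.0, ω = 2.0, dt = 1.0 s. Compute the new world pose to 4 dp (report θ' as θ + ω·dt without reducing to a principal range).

(-3.8675, -3.7448, 3.3090)

θ' = 1.3090 + 2.0·1.0 = 3.3090
R = v/ω = -2.0/2.0 = -1.0000
x' = -5 + -1.0000·(sin 3.3090 − sin 1.3090) = -3.8675
y' = -2.5 − -1.0000·(cos 3.3090 − cos 1.3090) = -3.7448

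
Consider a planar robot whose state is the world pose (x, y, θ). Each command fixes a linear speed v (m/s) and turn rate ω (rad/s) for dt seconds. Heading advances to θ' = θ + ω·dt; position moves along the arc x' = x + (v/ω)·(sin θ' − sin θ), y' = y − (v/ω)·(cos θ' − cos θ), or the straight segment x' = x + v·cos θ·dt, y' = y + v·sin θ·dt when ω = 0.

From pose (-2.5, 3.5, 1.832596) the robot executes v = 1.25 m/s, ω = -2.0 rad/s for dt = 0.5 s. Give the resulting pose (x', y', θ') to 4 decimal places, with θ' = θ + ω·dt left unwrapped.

(-2.3586, 4.0824, 0.8326)

θ' = 1.8326 + -2.0·0.5 = 0.8326
R = v/ω = 1.25/-2.0 = -0.6250
x' = -2.5 + -0.6250·(sin 0.8326 − sin 1.8326) = -2.3586
y' = 3.5 − -0.6250·(cos 0.8326 − cos 1.8326) = 4.0824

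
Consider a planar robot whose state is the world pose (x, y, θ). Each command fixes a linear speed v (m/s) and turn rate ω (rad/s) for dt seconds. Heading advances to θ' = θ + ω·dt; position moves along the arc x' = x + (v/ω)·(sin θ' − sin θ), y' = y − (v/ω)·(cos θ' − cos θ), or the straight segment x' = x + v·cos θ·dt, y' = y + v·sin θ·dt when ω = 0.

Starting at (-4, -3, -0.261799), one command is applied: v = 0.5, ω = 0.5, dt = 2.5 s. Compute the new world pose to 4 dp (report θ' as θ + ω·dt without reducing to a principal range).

θ' = -0.2618 + 0.5·2.5 = 0.9882
R = v/ω = 0.5/0.5 = 1.0000
x' = -4 + 1.0000·(sin 0.9882 − sin -0.2618) = -2.9061
y' = -3 − 1.0000·(cos 0.9882 − cos -0.2618) = -2.5843

(-2.9061, -2.5843, 0.9882)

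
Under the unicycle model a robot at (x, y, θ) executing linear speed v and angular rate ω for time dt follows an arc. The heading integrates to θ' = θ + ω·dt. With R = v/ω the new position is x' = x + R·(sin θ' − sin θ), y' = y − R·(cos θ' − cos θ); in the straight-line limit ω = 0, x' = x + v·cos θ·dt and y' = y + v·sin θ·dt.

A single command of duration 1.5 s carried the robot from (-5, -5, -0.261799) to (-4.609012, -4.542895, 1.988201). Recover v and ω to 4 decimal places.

Δθ = 1.988201 − -0.261799 = 2.250000
ω = Δθ/dt = 2.250000/1.5 = 1.5000
R = −Δy/(cos θ' − cos θ) = 0.3333
v = R·ω = 0.3333·1.5000 = 0.5000

v = 0.5000, ω = 1.5000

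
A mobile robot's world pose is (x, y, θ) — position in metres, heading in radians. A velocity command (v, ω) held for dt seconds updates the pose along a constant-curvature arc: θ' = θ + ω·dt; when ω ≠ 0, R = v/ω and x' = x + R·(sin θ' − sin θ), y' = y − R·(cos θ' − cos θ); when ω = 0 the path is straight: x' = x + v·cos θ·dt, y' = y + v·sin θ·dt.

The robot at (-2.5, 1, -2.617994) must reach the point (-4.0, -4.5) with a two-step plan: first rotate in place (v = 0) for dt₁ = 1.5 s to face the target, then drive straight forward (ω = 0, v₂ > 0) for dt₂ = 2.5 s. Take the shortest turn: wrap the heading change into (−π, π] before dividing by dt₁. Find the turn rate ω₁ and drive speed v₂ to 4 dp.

heading to target = atan2(-4.5−1, -4−-2.5) = -1.8370
Δθ = wrap(-1.8370 − -2.6180) = 0.7809; ω₁ = Δθ/dt₁ = 0.5206
distance = √((-4−-2.5)² + (-4.5−1)²) = 5.7009; v₂ = distance/dt₂ = 2.2804

ω₁ = 0.5206, v₂ = 2.2804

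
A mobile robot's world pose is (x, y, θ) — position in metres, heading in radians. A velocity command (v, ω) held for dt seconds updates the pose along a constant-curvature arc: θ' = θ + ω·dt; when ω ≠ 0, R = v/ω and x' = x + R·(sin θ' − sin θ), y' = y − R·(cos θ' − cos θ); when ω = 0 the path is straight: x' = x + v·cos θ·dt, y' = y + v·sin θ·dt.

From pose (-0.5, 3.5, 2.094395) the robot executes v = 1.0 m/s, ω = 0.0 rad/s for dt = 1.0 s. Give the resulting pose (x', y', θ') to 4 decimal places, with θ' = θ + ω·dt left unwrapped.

θ' = 2.0944 + 0.0·1.0 = 2.0944
ω = 0 → straight: x' = -0.5 + 1.0·cos(2.0944)·1.0 = -1.0000
y' = 3.5 + 1.0·sin(2.0944)·1.0 = 4.3660

(-1.0000, 4.3660, 2.0944)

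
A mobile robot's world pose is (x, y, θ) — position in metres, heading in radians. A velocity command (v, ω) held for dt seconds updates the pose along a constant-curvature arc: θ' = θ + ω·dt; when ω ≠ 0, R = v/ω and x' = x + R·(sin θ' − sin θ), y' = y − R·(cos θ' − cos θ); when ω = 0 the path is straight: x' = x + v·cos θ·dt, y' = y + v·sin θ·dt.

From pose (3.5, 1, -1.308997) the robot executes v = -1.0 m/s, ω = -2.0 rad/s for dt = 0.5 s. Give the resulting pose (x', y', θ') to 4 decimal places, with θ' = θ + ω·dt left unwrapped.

(3.6131, 1.4659, -2.3090)

θ' = -1.3090 + -2.0·0.5 = -2.3090
R = v/ω = -1.0/-2.0 = 0.5000
x' = 3.5 + 0.5000·(sin -2.3090 − sin -1.3090) = 3.6131
y' = 1 − 0.5000·(cos -2.3090 − cos -1.3090) = 1.4659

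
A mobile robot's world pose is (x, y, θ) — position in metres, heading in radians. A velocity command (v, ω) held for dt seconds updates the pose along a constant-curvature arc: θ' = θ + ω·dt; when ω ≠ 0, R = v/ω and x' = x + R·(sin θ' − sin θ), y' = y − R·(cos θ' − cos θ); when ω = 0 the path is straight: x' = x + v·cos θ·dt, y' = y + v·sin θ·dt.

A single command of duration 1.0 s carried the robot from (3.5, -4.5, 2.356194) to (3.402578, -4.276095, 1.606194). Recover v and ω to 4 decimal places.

v = 0.2500, ω = -0.7500

Δθ = 1.606194 − 2.356194 = -0.750000
ω = Δθ/dt = -0.750000/1.0 = -0.7500
R = −Δy/(cos θ' − cos θ) = -0.3333
v = R·ω = -0.3333·-0.7500 = 0.2500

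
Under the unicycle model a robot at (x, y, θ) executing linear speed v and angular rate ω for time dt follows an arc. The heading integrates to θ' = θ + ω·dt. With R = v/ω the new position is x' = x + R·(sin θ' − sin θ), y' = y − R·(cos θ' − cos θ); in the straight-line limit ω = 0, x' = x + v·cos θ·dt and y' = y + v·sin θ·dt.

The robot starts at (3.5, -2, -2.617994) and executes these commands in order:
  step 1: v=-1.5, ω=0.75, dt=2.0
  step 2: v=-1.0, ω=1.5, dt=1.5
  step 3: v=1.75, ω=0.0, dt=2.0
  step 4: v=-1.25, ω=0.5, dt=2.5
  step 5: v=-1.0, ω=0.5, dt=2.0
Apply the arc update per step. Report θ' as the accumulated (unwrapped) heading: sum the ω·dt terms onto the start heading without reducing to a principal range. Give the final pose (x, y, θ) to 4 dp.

step 1: θ'=-1.1180 (R=-2.0000) → pose (4.2984, 0.6070, -1.1180)
step 2: θ'=1.1320 (R=-0.6667) → pose (3.0955, 0.5986, 1.1320)
step 3: θ'=1.1320 (straight) → pose (4.5824, 3.7670, 1.1320)
step 4: θ'=2.3820 (R=-2.5000) → pose (5.1240, 0.8921, 2.3820)
step 5: θ'=3.3820 (R=-2.0000) → pose (6.9775, 0.3999, 3.3820)

(6.9775, 0.3999, 3.3820)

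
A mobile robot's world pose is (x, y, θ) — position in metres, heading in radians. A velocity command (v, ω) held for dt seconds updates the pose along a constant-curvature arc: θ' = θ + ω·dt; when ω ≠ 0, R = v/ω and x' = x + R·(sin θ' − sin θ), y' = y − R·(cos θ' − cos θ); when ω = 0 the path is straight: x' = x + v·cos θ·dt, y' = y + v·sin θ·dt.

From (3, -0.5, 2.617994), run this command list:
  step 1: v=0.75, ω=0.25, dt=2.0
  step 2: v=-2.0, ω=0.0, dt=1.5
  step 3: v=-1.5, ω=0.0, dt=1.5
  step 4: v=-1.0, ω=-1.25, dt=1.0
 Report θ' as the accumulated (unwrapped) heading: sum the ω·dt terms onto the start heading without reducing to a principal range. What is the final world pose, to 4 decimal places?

step 1: θ'=3.1180 (R=3.0000) → pose (1.5708, -0.0989, 3.1180)
step 2: θ'=3.1180 (straight) → pose (4.5700, -0.1697, 3.1180)
step 3: θ'=3.1180 (straight) → pose (6.8193, -0.2228, 3.1180)
step 4: θ'=1.8680 (R=0.8000) → pose (7.5654, -0.7883, 1.8680)

(7.5654, -0.7883, 1.8680)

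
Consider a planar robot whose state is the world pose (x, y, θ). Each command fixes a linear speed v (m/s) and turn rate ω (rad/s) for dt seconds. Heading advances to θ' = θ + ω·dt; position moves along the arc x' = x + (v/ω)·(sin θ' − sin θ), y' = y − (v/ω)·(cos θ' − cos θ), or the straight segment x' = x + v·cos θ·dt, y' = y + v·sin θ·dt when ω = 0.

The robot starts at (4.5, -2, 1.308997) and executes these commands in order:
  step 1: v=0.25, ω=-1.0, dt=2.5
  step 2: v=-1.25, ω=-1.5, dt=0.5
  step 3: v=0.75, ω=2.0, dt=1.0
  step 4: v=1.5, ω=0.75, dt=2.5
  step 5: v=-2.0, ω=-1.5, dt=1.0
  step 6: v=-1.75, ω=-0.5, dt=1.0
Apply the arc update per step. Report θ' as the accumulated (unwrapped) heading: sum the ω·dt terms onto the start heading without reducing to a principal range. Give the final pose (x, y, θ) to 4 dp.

(4.7058, -1.1648, -0.0660)

step 1: θ'=-1.1910 (R=-0.2500) → pose (4.9737, -1.9720, -1.1910)
step 2: θ'=-1.9410 (R=0.8333) → pose (4.9707, -1.3616, -1.9410)
step 3: θ'=0.0590 (R=0.3750) → pose (5.3424, -1.8716, 0.0590)
step 4: θ'=1.9340 (R=2.0000) → pose (7.0940, 0.8355, 1.9340)
step 5: θ'=0.4340 (R=1.3333) → pose (6.4084, -0.8480, 0.4340)
step 6: θ'=-0.0660 (R=3.5000) → pose (4.7058, -1.1648, -0.0660)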